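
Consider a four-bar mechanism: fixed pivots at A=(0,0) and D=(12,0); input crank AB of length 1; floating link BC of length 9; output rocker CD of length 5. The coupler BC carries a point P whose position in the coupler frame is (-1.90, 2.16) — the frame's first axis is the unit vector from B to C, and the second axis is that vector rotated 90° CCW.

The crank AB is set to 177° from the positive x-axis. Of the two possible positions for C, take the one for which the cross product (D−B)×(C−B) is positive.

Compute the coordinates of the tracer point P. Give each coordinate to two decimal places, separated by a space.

A=(0,0), D=(12.00,0)
B = A + 1.00·(cos177°, sin177°) = (-0.9986, 0.0523)
|BD| = 12.9987
circle(B,9.00) ∩ circle(D,5.00): a=8.6534, h=2.4735
  candidates: C₊=(7.6647,2.4910) cross=32.153; C₋=(7.6448,-2.4560) cross=-32.153
  mode + wants cross > 0 → take C=(7.6647,2.4910) (cross=32.153)
ex = (C−B)/|BC| = (0.9626,0.2710); ey = (-0.2710,0.9626)
P = B + -1.90·ex + 2.16·ey = (-3.4128,1.6167)

-3.41 1.62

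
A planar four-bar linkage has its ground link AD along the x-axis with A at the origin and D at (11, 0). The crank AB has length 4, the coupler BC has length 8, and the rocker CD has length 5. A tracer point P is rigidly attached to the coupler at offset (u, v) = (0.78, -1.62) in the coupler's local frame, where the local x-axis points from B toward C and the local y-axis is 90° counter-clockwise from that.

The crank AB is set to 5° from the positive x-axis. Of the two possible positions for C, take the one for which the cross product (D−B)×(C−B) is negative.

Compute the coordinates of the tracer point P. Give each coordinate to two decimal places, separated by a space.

3.51 -1.39

A=(0,0), D=(11.00,0)
B = A + 4.00·(cos5°, sin5°) = (3.9848, 0.3486)
|BD| = 7.0239
circle(B,8.00) ∩ circle(D,5.00): a=6.2882, h=4.9456
  candidates: C₊=(10.5107,4.9760) cross=34.737; C₋=(10.0197,-4.9030) cross=-34.737
  mode - wants cross < 0 → take C=(10.0197,-4.9030) (cross=-34.737)
ex = (C−B)/|BC| = (0.7544,-0.6564); ey = (0.6564,0.7544)
P = B + 0.78·ex + -1.62·ey = (3.5097,-1.3855)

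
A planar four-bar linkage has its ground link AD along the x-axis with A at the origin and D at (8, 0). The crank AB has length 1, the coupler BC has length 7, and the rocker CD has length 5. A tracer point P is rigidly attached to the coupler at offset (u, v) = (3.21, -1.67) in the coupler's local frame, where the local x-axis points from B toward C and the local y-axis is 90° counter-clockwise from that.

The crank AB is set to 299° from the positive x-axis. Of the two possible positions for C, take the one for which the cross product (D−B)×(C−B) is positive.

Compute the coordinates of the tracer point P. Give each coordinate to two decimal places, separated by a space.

3.90 0.31

A=(0,0), D=(8.00,0)
B = A + 1.00·(cos299°, sin299°) = (0.4848, -0.8746)
|BD| = 7.5659
circle(B,7.00) ∩ circle(D,5.00): a=5.3690, h=4.4915
  candidates: C₊=(5.2986,4.2074) cross=33.982; C₋=(6.3371,-4.7154) cross=-33.982
  mode + wants cross > 0 → take C=(5.2986,4.2074) (cross=33.982)
ex = (C−B)/|BC| = (0.6877,0.7260); ey = (-0.7260,0.6877)
P = B + 3.21·ex + -1.67·ey = (3.9047,0.3074)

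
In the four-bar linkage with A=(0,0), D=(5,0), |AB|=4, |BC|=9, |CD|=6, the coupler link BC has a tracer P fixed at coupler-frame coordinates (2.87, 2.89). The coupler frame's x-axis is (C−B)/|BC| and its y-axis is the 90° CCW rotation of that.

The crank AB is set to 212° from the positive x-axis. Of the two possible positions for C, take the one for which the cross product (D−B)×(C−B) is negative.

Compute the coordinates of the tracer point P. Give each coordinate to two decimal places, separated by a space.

0.44 -0.75

A=(0,0), D=(5.00,0)
B = A + 4.00·(cos212°, sin212°) = (-3.3922, -2.1197)
|BD| = 8.6557
circle(B,9.00) ∩ circle(D,6.00): a=6.9273, h=5.7456
  candidates: C₊=(1.9172,5.1474) cross=49.733; C₋=(4.7312,-5.9940) cross=-49.733
  mode - wants cross < 0 → take C=(4.7312,-5.9940) (cross=-49.733)
ex = (C−B)/|BC| = (0.9026,-0.4305); ey = (0.4305,0.9026)
P = B + 2.87·ex + 2.89·ey = (0.4424,-0.7466)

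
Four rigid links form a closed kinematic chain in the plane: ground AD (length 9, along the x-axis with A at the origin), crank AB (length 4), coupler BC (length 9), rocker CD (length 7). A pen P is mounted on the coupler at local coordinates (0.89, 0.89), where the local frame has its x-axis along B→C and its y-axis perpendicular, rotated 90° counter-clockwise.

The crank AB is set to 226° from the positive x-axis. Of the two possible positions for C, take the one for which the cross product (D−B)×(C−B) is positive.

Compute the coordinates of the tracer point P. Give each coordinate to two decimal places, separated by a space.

-2.86 -1.62

A=(0,0), D=(9.00,0)
B = A + 4.00·(cos226°, sin226°) = (-2.7786, -2.8774)
|BD| = 12.1250
circle(B,9.00) ∩ circle(D,7.00): a=7.3821, h=5.1483
  candidates: C₊=(3.1708,3.8757) cross=62.423; C₋=(5.6143,-6.1268) cross=-62.423
  mode + wants cross > 0 → take C=(3.1708,3.8757) (cross=62.423)
ex = (C−B)/|BC| = (0.6611,0.7503); ey = (-0.7503,0.6611)
P = B + 0.89·ex + 0.89·ey = (-2.8581,-1.6212)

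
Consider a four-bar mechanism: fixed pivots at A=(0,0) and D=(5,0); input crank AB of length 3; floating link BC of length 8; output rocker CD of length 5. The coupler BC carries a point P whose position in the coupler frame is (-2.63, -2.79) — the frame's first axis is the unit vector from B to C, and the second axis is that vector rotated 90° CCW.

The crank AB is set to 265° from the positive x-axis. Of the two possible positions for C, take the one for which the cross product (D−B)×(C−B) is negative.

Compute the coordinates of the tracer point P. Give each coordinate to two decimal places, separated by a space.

-3.30 -5.33

A=(0,0), D=(5.00,0)
B = A + 3.00·(cos265°, sin265°) = (-0.2615, -2.9886)
|BD| = 6.0510
circle(B,8.00) ∩ circle(D,5.00): a=6.2481, h=4.9961
  candidates: C₊=(2.7038,4.4416) cross=30.232; C₋=(7.6390,-4.2469) cross=-30.232
  mode - wants cross < 0 → take C=(7.6390,-4.2469) (cross=-30.232)
ex = (C−B)/|BC| = (0.9876,-0.1573); ey = (0.1573,0.9876)
P = B + -2.63·ex + -2.79·ey = (-3.2976,-5.3302)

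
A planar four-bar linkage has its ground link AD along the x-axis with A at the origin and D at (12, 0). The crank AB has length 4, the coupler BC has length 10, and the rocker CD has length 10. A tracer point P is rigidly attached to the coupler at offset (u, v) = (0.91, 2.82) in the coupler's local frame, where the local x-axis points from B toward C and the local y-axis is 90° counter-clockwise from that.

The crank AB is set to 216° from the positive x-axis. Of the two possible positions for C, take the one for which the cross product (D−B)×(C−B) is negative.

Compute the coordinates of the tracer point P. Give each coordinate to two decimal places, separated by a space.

A=(0,0), D=(12.00,0)
B = A + 4.00·(cos216°, sin216°) = (-3.2361, -2.3511)
|BD| = 15.4164
circle(B,10.00) ∩ circle(D,10.00): a=7.7082, h=6.3705
  candidates: C₊=(3.4104,5.1204) cross=98.211; C₋=(5.3535,-7.4716) cross=-98.211
  mode - wants cross < 0 → take C=(5.3535,-7.4716) (cross=-98.211)
ex = (C−B)/|BC| = (0.8590,-0.5120); ey = (0.5120,0.8590)
P = B + 0.91·ex + 2.82·ey = (-1.0105,-0.3948)

-1.01 -0.39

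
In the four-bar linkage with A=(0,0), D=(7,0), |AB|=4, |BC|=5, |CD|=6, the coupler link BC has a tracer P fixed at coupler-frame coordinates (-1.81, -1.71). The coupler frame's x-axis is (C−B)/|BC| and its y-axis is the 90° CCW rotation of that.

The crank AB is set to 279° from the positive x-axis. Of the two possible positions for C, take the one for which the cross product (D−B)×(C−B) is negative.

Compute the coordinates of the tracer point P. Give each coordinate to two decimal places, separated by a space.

-1.68 -4.89

A=(0,0), D=(7.00,0)
B = A + 4.00·(cos279°, sin279°) = (0.6257, -3.9508)
|BD| = 7.4993
circle(B,5.00) ∩ circle(D,6.00): a=3.0163, h=3.9878
  candidates: C₊=(1.0887,1.0278) cross=29.905; C₋=(5.2903,-5.7513) cross=-29.905
  mode - wants cross < 0 → take C=(5.2903,-5.7513) (cross=-29.905)
ex = (C−B)/|BC| = (0.9329,-0.3601); ey = (0.3601,0.9329)
P = B + -1.81·ex + -1.71·ey = (-1.6786,-4.8943)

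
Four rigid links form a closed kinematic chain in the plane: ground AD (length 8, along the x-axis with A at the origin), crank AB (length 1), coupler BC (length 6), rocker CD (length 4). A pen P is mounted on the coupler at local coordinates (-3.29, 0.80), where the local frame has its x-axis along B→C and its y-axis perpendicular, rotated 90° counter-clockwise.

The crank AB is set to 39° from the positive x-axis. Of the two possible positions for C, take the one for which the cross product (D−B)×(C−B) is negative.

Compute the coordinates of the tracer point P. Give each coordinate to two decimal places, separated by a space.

A=(0,0), D=(8.00,0)
B = A + 1.00·(cos39°, sin39°) = (0.7771, 0.6293)
|BD| = 7.2502
circle(B,6.00) ∩ circle(D,4.00): a=5.0044, h=3.3100
  candidates: C₊=(6.0499,3.4925) cross=23.998; C₋=(5.4753,-3.1026) cross=-23.998
  mode - wants cross < 0 → take C=(5.4753,-3.1026) (cross=-23.998)
ex = (C−B)/|BC| = (0.7830,-0.6220); ey = (0.6220,0.7830)
P = B + -3.29·ex + 0.80·ey = (-1.3014,3.3021)

-1.30 3.30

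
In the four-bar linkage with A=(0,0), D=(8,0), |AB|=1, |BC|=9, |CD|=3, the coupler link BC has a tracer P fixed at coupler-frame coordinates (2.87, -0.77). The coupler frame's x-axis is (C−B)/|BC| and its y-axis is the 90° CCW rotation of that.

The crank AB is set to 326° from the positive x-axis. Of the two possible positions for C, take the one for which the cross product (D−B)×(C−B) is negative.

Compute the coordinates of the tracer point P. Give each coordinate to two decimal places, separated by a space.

A=(0,0), D=(8.00,0)
B = A + 1.00·(cos326°, sin326°) = (0.8290, -0.5592)
|BD| = 7.1927
circle(B,9.00) ∩ circle(D,3.00): a=8.6014, h=2.6487
  candidates: C₊=(9.1985,2.7502) cross=19.051; C₋=(9.6103,-2.5312) cross=-19.051
  mode - wants cross < 0 → take C=(9.6103,-2.5312) (cross=-19.051)
ex = (C−B)/|BC| = (0.9757,-0.2191); ey = (0.2191,0.9757)
P = B + 2.87·ex + -0.77·ey = (3.4606,-1.9393)

3.46 -1.94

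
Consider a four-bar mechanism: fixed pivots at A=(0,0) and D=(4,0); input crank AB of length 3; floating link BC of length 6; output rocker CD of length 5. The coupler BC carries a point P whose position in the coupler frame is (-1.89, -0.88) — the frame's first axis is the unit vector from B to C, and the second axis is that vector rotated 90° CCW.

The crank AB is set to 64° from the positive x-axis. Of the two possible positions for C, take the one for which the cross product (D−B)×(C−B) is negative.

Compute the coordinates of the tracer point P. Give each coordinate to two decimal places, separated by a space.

0.82 4.72

A=(0,0), D=(4.00,0)
B = A + 3.00·(cos64°, sin64°) = (1.3151, 2.6964)
|BD| = 3.8051
circle(B,6.00) ∩ circle(D,5.00): a=3.3480, h=4.9791
  candidates: C₊=(7.2057,3.8371) cross=18.946; C₋=(0.1492,-3.1892) cross=-18.946
  mode - wants cross < 0 → take C=(0.1492,-3.1892) (cross=-18.946)
ex = (C−B)/|BC| = (-0.1943,-0.9809); ey = (0.9809,-0.1943)
P = B + -1.89·ex + -0.88·ey = (0.8192,4.7214)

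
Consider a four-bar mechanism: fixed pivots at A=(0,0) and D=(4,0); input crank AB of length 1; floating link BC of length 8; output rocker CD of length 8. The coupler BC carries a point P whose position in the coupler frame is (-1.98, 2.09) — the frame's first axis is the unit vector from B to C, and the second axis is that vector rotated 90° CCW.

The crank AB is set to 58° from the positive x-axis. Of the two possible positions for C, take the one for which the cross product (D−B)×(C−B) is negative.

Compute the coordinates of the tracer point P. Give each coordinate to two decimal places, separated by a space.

A=(0,0), D=(4.00,0)
B = A + 1.00·(cos58°, sin58°) = (0.5299, 0.8480)
|BD| = 3.5722
circle(B,8.00) ∩ circle(D,8.00): a=1.7861, h=7.7981
  candidates: C₊=(4.1162,7.9992) cross=27.856; C₋=(0.4137,-7.1511) cross=-27.856
  mode - wants cross < 0 → take C=(0.4137,-7.1511) (cross=-27.856)
ex = (C−B)/|BC| = (-0.0145,-0.9999); ey = (0.9999,-0.0145)
P = B + -1.98·ex + 2.09·ey = (2.6485,2.7975)

2.65 2.80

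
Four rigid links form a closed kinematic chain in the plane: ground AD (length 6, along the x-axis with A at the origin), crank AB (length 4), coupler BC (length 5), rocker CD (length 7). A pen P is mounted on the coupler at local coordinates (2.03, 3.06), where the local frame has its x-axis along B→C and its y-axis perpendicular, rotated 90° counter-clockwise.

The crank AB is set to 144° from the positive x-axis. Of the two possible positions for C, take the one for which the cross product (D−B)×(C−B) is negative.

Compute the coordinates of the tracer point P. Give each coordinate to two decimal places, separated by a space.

0.43 2.14

A=(0,0), D=(6.00,0)
B = A + 4.00·(cos144°, sin144°) = (-3.2361, 2.3511)
|BD| = 9.5306
circle(B,5.00) ∩ circle(D,7.00): a=3.5062, h=3.5646
  candidates: C₊=(1.0411,4.9406) cross=33.973; C₋=(-0.7176,-1.9683) cross=-33.973
  mode - wants cross < 0 → take C=(-0.7176,-1.9683) (cross=-33.973)
ex = (C−B)/|BC| = (0.5037,-0.8639); ey = (0.8639,0.5037)
P = B + 2.03·ex + 3.06·ey = (0.4299,2.1388)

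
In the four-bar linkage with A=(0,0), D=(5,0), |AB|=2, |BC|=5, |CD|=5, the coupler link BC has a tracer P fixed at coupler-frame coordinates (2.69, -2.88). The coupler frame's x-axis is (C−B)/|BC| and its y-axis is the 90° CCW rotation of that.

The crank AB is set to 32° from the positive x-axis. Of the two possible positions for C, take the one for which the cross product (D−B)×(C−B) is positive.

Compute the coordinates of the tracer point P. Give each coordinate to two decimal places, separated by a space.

5.62 1.40

A=(0,0), D=(5.00,0)
B = A + 2.00·(cos32°, sin32°) = (1.6961, 1.0598)
|BD| = 3.4697
circle(B,5.00) ∩ circle(D,5.00): a=1.7349, h=4.6894
  candidates: C₊=(4.7804,4.9952) cross=16.271; C₋=(1.9157,-3.9353) cross=-16.271
  mode + wants cross > 0 → take C=(4.7804,4.9952) (cross=16.271)
ex = (C−B)/|BC| = (0.6169,0.7871); ey = (-0.7871,0.6169)
P = B + 2.69·ex + -2.88·ey = (5.6222,1.4005)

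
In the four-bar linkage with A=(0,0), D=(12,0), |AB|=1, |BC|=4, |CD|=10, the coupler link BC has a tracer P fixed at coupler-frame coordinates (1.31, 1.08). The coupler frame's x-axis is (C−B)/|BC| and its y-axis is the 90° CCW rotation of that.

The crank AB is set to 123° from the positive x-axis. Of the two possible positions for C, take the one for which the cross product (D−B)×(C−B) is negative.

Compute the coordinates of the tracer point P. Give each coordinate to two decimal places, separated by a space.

A=(0,0), D=(12.00,0)
B = A + 1.00·(cos123°, sin123°) = (-0.5446, 0.8387)
|BD| = 12.5726
circle(B,4.00) ∩ circle(D,10.00): a=2.9457, h=2.7060
  candidates: C₊=(2.5750,3.3422) cross=34.022; C₋=(2.2140,-2.0578) cross=-34.022
  mode - wants cross < 0 → take C=(2.2140,-2.0578) (cross=-34.022)
ex = (C−B)/|BC| = (0.6897,-0.7241); ey = (0.7241,0.6897)
P = B + 1.31·ex + 1.08·ey = (1.1409,0.6349)

1.14 0.63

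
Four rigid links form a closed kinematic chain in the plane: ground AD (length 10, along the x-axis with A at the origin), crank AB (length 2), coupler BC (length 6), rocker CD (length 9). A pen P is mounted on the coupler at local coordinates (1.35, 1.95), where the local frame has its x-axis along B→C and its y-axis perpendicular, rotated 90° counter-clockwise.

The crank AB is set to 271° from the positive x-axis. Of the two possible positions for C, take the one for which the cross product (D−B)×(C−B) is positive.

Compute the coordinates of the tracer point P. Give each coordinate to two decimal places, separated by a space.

-1.43 -0.13

A=(0,0), D=(10.00,0)
B = A + 2.00·(cos271°, sin271°) = (0.0349, -1.9997)
|BD| = 10.1638
circle(B,6.00) ∩ circle(D,9.00): a=2.8681, h=5.2701
  candidates: C₊=(1.8101,3.7317) cross=53.564; C₋=(3.8839,-6.6025) cross=-53.564
  mode + wants cross > 0 → take C=(1.8101,3.7317) (cross=53.564)
ex = (C−B)/|BC| = (0.2959,0.9552); ey = (-0.9552,0.2959)
P = B + 1.35·ex + 1.95·ey = (-1.4284,-0.1332)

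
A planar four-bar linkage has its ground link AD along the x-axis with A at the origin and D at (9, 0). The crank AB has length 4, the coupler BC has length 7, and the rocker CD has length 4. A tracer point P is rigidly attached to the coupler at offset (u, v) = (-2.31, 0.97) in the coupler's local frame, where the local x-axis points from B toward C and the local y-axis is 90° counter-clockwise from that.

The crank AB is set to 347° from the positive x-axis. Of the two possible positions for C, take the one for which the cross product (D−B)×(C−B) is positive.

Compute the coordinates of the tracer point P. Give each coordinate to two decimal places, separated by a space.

1.57 -1.82

A=(0,0), D=(9.00,0)
B = A + 4.00·(cos347°, sin347°) = (3.8975, -0.8998)
|BD| = 5.1813
circle(B,7.00) ∩ circle(D,4.00): a=5.7752, h=3.9557
  candidates: C₊=(8.8979,3.9987) cross=20.495; C₋=(10.2719,-3.7924) cross=-20.495
  mode + wants cross > 0 → take C=(8.8979,3.9987) (cross=20.495)
ex = (C−B)/|BC| = (0.7144,0.6998); ey = (-0.6998,0.7144)
P = B + -2.31·ex + 0.97·ey = (1.5685,-1.8234)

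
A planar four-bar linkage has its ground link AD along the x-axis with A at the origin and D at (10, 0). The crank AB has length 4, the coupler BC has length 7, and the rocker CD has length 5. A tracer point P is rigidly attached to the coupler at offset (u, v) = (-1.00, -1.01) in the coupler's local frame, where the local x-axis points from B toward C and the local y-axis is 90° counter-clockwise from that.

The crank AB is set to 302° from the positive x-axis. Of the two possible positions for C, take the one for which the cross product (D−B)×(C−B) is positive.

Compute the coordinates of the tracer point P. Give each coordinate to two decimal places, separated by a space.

2.47 -4.77

A=(0,0), D=(10.00,0)
B = A + 4.00·(cos302°, sin302°) = (2.1197, -3.3922)
|BD| = 8.5794
circle(B,7.00) ∩ circle(D,5.00): a=5.6884, h=4.0795
  candidates: C₊=(5.7316,2.6040) cross=34.999; C₋=(8.9575,-4.8901) cross=-34.999
  mode + wants cross > 0 → take C=(5.7316,2.6040) (cross=34.999)
ex = (C−B)/|BC| = (0.5160,0.8566); ey = (-0.8566,0.5160)
P = B + -1.00·ex + -1.01·ey = (2.4689,-4.7699)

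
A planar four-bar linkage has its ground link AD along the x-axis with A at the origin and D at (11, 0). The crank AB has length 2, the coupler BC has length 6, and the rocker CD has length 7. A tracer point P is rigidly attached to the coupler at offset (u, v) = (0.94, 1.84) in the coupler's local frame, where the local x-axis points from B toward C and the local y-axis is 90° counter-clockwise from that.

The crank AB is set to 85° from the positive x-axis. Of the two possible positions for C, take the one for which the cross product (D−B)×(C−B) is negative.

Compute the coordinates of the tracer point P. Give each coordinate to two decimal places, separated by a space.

2.15 2.61

A=(0,0), D=(11.00,0)
B = A + 2.00·(cos85°, sin85°) = (0.1743, 1.9924)
|BD| = 11.0075
circle(B,6.00) ∩ circle(D,7.00): a=4.9132, h=3.4438
  candidates: C₊=(5.6297,4.4900) cross=37.908; C₋=(4.3831,-2.2839) cross=-37.908
  mode - wants cross < 0 → take C=(4.3831,-2.2839) (cross=-37.908)
ex = (C−B)/|BC| = (0.7015,-0.7127); ey = (0.7127,0.7015)
P = B + 0.94·ex + 1.84·ey = (2.1451,2.6131)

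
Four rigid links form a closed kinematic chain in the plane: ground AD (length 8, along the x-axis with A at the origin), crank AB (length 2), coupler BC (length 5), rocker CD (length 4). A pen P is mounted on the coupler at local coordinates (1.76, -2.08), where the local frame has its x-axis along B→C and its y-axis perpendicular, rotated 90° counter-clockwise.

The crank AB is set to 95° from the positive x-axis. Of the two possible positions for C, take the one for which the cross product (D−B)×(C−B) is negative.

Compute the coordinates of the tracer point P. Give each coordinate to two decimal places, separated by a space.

A=(0,0), D=(8.00,0)
B = A + 2.00·(cos95°, sin95°) = (-0.1743, 1.9924)
|BD| = 8.4136
circle(B,5.00) ∩ circle(D,4.00): a=4.7417, h=1.5864
  candidates: C₊=(4.8081,2.4108) cross=13.347; C₋=(4.0568,-0.6717) cross=-13.347
  mode - wants cross < 0 → take C=(4.0568,-0.6717) (cross=-13.347)
ex = (C−B)/|BC| = (0.8462,-0.5328); ey = (0.5328,0.8462)
P = B + 1.76·ex + -2.08·ey = (0.2068,-0.7055)

0.21 -0.71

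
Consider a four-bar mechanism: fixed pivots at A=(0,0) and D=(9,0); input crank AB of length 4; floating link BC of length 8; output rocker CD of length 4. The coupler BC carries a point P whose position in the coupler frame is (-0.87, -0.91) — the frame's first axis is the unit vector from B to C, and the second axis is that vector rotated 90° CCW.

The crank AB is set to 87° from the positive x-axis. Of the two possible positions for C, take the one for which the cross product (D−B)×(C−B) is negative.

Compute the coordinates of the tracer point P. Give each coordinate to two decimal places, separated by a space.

A=(0,0), D=(9.00,0)
B = A + 4.00·(cos87°, sin87°) = (0.2093, 3.9945)
|BD| = 9.6557
circle(B,8.00) ∩ circle(D,4.00): a=7.3134, h=3.2425
  candidates: C₊=(8.2090,3.9210) cross=31.309; C₋=(5.5262,-1.9831) cross=-31.309
  mode - wants cross < 0 → take C=(5.5262,-1.9831) (cross=-31.309)
ex = (C−B)/|BC| = (0.6646,-0.7472); ey = (0.7472,0.6646)
P = B + -0.87·ex + -0.91·ey = (-1.0488,4.0398)

-1.05 4.04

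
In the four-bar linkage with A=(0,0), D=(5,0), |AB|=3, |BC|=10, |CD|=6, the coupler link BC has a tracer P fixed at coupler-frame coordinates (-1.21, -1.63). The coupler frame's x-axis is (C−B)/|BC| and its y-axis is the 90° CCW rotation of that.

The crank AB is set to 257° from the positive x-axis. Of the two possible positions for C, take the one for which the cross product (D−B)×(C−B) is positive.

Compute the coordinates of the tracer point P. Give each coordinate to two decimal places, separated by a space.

A=(0,0), D=(5.00,0)
B = A + 3.00·(cos257°, sin257°) = (-0.6749, -2.9231)
|BD| = 6.3835
circle(B,10.00) ∩ circle(D,6.00): a=8.2047, h=5.7169
  candidates: C₊=(4.0012,5.9163) cross=36.494; C₋=(9.2369,-4.2483) cross=-36.494
  mode + wants cross > 0 → take C=(4.0012,5.9163) (cross=36.494)
ex = (C−B)/|BC| = (0.4676,0.8839); ey = (-0.8839,0.4676)
P = B + -1.21·ex + -1.63·ey = (0.2002,-4.7549)

0.20 -4.75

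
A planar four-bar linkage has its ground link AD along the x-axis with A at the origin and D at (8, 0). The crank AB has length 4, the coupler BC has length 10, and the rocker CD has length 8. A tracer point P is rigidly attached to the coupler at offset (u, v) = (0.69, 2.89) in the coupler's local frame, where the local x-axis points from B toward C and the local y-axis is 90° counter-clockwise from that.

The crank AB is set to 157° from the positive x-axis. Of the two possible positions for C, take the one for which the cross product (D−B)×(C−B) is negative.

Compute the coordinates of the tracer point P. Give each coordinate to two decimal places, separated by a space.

A=(0,0), D=(8.00,0)
B = A + 4.00·(cos157°, sin157°) = (-3.6820, 1.5629)
|BD| = 11.7861
circle(B,10.00) ∩ circle(D,8.00): a=7.4203, h=6.7037
  candidates: C₊=(4.5617,7.2234) cross=79.010; C₋=(2.7838,-6.0656) cross=-79.010
  mode - wants cross < 0 → take C=(2.7838,-6.0656) (cross=-79.010)
ex = (C−B)/|BC| = (0.6466,-0.7628); ey = (0.7628,0.6466)
P = B + 0.69·ex + 2.89·ey = (-1.0313,2.9052)

-1.03 2.91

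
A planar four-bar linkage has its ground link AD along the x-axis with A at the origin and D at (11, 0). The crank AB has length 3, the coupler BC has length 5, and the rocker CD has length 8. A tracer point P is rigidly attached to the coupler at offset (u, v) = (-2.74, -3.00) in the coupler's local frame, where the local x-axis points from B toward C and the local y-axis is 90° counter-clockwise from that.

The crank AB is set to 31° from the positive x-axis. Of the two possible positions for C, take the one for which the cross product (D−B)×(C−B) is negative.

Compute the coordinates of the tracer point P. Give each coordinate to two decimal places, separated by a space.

A=(0,0), D=(11.00,0)
B = A + 3.00·(cos31°, sin31°) = (2.5715, 1.5451)
|BD| = 8.5690
circle(B,5.00) ∩ circle(D,8.00): a=2.0088, h=4.5787
  candidates: C₊=(5.3730,5.6866) cross=39.235; C₋=(3.7218,-3.3208) cross=-39.235
  mode - wants cross < 0 → take C=(3.7218,-3.3208) (cross=-39.235)
ex = (C−B)/|BC| = (0.2301,-0.9732); ey = (0.9732,0.2301)
P = B + -2.74·ex + -3.00·ey = (-0.9784,3.5215)

-0.98 3.52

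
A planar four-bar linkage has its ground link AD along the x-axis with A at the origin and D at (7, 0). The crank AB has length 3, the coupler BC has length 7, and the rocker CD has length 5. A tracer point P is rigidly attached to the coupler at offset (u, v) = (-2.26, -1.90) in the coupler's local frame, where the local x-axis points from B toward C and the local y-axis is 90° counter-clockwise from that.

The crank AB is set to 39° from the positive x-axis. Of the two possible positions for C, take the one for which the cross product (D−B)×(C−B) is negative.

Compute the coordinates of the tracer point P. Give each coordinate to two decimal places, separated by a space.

A=(0,0), D=(7.00,0)
B = A + 3.00·(cos39°, sin39°) = (2.3314, 1.8880)
|BD| = 5.0359
circle(B,7.00) ∩ circle(D,5.00): a=4.9008, h=4.9982
  candidates: C₊=(8.7487,4.6842) cross=25.170; C₋=(5.0010,-4.5830) cross=-25.170
  mode - wants cross < 0 → take C=(5.0010,-4.5830) (cross=-25.170)
ex = (C−B)/|BC| = (0.3814,-0.9244); ey = (0.9244,0.3814)
P = B + -2.26·ex + -1.90·ey = (-0.2869,3.2526)

-0.29 3.25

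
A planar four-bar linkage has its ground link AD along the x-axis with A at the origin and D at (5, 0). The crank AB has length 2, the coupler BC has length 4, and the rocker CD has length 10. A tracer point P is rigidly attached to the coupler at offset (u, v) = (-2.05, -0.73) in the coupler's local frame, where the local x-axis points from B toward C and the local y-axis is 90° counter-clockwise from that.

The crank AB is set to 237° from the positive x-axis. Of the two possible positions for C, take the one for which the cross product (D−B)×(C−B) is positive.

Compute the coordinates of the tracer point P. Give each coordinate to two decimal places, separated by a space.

1.08 -1.46

A=(0,0), D=(5.00,0)
B = A + 2.00·(cos237°, sin237°) = (-1.0893, -1.6773)
|BD| = 6.3161
circle(B,4.00) ∩ circle(D,10.00): a=-3.4917, h=1.9515
  candidates: C₊=(-4.9738,-0.7232) cross=12.326; C₋=(-3.9373,-4.4860) cross=-12.326
  mode + wants cross > 0 → take C=(-4.9738,-0.7232) (cross=12.326)
ex = (C−B)/|BC| = (-0.9711,0.2385); ey = (-0.2385,-0.9711)
P = B + -2.05·ex + -0.73·ey = (1.0757,-1.4574)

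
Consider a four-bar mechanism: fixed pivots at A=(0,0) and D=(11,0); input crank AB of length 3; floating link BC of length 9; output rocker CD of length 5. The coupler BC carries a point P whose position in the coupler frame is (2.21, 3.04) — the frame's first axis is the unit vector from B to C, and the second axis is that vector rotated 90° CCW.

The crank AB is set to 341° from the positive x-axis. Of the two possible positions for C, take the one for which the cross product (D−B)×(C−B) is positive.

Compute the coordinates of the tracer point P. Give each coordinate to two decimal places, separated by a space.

2.56 2.77

A=(0,0), D=(11.00,0)
B = A + 3.00·(cos341°, sin341°) = (2.8366, -0.9767)
|BD| = 8.2217
circle(B,9.00) ∩ circle(D,5.00): a=7.5165, h=4.9500
  candidates: C₊=(9.7118,4.8312) cross=40.697; C₋=(10.8878,-4.9987) cross=-40.697
  mode + wants cross > 0 → take C=(9.7118,4.8312) (cross=40.697)
ex = (C−B)/|BC| = (0.7639,0.6453); ey = (-0.6453,0.7639)
P = B + 2.21·ex + 3.04·ey = (2.5630,2.7717)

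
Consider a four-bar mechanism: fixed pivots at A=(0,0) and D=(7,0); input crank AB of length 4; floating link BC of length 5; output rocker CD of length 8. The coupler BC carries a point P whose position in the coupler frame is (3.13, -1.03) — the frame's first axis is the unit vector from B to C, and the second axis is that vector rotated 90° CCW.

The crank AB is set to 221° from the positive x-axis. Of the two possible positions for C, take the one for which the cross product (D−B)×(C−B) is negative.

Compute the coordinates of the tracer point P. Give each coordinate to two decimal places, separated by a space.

A=(0,0), D=(7.00,0)
B = A + 4.00·(cos221°, sin221°) = (-3.0188, -2.6242)
|BD| = 10.3568
circle(B,5.00) ∩ circle(D,8.00): a=3.2956, h=3.7602
  candidates: C₊=(-0.7836,1.8483) cross=38.944; C₋=(1.1220,-5.4267) cross=-38.944
  mode - wants cross < 0 → take C=(1.1220,-5.4267) (cross=-38.944)
ex = (C−B)/|BC| = (0.8282,-0.5605); ey = (0.5605,0.8282)
P = B + 3.13·ex + -1.03·ey = (-1.0040,-5.2316)

-1.00 -5.23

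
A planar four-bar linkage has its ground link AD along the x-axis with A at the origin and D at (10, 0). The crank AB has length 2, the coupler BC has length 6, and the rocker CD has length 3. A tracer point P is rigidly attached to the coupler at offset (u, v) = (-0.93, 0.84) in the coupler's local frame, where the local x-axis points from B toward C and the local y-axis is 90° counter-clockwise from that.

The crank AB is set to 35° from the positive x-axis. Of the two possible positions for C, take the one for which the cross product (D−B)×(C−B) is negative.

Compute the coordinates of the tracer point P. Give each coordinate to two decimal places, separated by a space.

A=(0,0), D=(10.00,0)
B = A + 2.00·(cos35°, sin35°) = (1.6383, 1.1472)
|BD| = 8.4400
circle(B,6.00) ∩ circle(D,3.00): a=5.8195, h=1.4605
  candidates: C₊=(7.6023,1.8031) cross=12.327; C₋=(7.2053,-1.0908) cross=-12.327
  mode - wants cross < 0 → take C=(7.2053,-1.0908) (cross=-12.327)
ex = (C−B)/|BC| = (0.9278,-0.3730); ey = (0.3730,0.9278)
P = B + -0.93·ex + 0.84·ey = (1.0887,2.2734)

1.09 2.27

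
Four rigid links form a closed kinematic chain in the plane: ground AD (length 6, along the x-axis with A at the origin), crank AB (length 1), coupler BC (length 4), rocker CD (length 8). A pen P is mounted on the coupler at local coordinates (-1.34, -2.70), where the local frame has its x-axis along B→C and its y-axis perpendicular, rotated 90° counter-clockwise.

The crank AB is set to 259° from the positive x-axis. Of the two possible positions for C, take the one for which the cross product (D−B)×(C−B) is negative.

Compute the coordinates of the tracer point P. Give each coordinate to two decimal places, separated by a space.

-2.87 0.40

A=(0,0), D=(6.00,0)
B = A + 1.00·(cos259°, sin259°) = (-0.1908, -0.9816)
|BD| = 6.2682
circle(B,4.00) ∩ circle(D,8.00): a=-0.6948, h=3.9392
  candidates: C₊=(-1.4939,2.8002) cross=24.691; C₋=(-0.2601,-4.9810) cross=-24.691
  mode - wants cross < 0 → take C=(-0.2601,-4.9810) (cross=-24.691)
ex = (C−B)/|BC| = (-0.0173,-0.9998); ey = (0.9998,-0.0173)
P = B + -1.34·ex + -2.70·ey = (-2.8672,0.4050)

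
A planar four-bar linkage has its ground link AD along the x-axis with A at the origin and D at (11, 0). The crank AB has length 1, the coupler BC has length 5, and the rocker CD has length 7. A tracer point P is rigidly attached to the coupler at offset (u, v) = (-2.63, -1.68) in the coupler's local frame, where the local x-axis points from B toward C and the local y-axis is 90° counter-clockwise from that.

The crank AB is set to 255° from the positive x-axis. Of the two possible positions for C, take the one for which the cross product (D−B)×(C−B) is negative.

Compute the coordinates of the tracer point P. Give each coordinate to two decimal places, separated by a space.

A=(0,0), D=(11.00,0)
B = A + 1.00·(cos255°, sin255°) = (-0.2588, -0.9659)
|BD| = 11.3002
circle(B,5.00) ∩ circle(D,7.00): a=4.5882, h=1.9872
  candidates: C₊=(4.1427,1.4062) cross=22.455; C₋=(4.4824,-2.5536) cross=-22.455
  mode - wants cross < 0 → take C=(4.4824,-2.5536) (cross=-22.455)
ex = (C−B)/|BC| = (0.9482,-0.3175); ey = (0.3175,0.9482)
P = B + -2.63·ex + -1.68·ey = (-3.2862,-1.7239)

-3.29 -1.72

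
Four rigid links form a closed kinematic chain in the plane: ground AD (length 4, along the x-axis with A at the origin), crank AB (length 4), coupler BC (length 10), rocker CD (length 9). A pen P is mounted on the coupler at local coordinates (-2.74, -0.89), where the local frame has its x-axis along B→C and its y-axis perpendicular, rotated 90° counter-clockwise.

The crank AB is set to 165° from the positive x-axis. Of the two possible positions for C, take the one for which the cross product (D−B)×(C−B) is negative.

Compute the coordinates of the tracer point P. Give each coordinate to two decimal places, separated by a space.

-5.78 3.19

A=(0,0), D=(4.00,0)
B = A + 4.00·(cos165°, sin165°) = (-3.8637, 1.0353)
|BD| = 7.9316
circle(B,10.00) ∩ circle(D,9.00): a=5.1635, h=8.5638
  candidates: C₊=(2.3734,8.8518) cross=67.924; C₋=(0.1379,-8.1292) cross=-67.924
  mode - wants cross < 0 → take C=(0.1379,-8.1292) (cross=-67.924)
ex = (C−B)/|BC| = (0.4002,-0.9164); ey = (0.9164,0.4002)
P = B + -2.74·ex + -0.89·ey = (-5.7758,3.1902)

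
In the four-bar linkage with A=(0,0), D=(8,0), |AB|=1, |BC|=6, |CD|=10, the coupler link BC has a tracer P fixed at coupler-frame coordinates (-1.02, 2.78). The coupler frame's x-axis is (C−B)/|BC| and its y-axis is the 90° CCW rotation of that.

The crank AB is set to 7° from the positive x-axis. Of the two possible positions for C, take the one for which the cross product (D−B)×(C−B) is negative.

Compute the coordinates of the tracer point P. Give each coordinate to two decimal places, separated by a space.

A=(0,0), D=(8.00,0)
B = A + 1.00·(cos7°, sin7°) = (0.9925, 0.1219)
|BD| = 7.0085
circle(B,6.00) ∩ circle(D,10.00): a=-1.0616, h=5.9053
  candidates: C₊=(0.0338,6.0448) cross=41.388; C₋=(-0.1716,-5.7641) cross=-41.388
  mode - wants cross < 0 → take C=(-0.1716,-5.7641) (cross=-41.388)
ex = (C−B)/|BC| = (-0.1940,-0.9810); ey = (0.9810,-0.1940)
P = B + -1.02·ex + 2.78·ey = (3.9176,0.5831)

3.92 0.58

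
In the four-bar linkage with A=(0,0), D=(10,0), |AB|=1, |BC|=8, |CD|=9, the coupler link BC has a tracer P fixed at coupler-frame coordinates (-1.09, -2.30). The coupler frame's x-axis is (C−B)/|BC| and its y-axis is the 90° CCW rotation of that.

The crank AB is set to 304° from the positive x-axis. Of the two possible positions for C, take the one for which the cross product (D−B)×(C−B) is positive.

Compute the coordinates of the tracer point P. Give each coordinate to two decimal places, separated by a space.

A=(0,0), D=(10.00,0)
B = A + 1.00·(cos304°, sin304°) = (0.5592, -0.8290)
|BD| = 9.4771
circle(B,8.00) ∩ circle(D,9.00): a=3.8417, h=7.0172
  candidates: C₊=(3.7723,6.4974) cross=66.503; C₋=(5.0000,-7.4833) cross=-66.503
  mode + wants cross > 0 → take C=(3.7723,6.4974) (cross=66.503)
ex = (C−B)/|BC| = (0.4016,0.9158); ey = (-0.9158,0.4016)
P = B + -1.09·ex + -2.30·ey = (2.2277,-2.7510)

2.23 -2.75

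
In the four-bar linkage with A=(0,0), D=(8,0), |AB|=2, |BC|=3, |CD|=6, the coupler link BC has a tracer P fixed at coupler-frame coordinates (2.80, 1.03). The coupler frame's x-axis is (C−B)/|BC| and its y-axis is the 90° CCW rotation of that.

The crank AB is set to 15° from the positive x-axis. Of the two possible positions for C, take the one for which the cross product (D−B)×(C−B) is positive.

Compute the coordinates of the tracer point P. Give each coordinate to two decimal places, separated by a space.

A=(0,0), D=(8.00,0)
B = A + 2.00·(cos15°, sin15°) = (1.9319, 0.5176)
|BD| = 6.0902
circle(B,3.00) ∩ circle(D,6.00): a=0.8284, h=2.8834
  candidates: C₊=(3.0023,3.3201) cross=17.560; C₋=(2.5122,-2.4257) cross=-17.560
  mode + wants cross > 0 → take C=(3.0023,3.3201) (cross=17.560)
ex = (C−B)/|BC| = (0.3568,0.9342); ey = (-0.9342,0.3568)
P = B + 2.80·ex + 1.03·ey = (1.9688,3.5008)

1.97 3.50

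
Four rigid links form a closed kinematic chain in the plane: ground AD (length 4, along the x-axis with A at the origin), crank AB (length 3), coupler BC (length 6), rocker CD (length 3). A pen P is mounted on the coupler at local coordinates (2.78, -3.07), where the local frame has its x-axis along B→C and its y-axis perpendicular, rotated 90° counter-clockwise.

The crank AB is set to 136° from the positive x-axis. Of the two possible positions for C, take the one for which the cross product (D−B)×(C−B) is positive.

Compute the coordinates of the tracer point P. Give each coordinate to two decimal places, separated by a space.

1.05 -0.53

A=(0,0), D=(4.00,0)
B = A + 3.00·(cos136°, sin136°) = (-2.1580, 2.0840)
|BD| = 6.5011
circle(B,6.00) ∩ circle(D,3.00): a=5.3271, h=2.7608
  candidates: C₊=(3.7730,2.9914) cross=17.948; C₋=(2.0030,-2.2387) cross=-17.948
  mode + wants cross > 0 → take C=(3.7730,2.9914) (cross=17.948)
ex = (C−B)/|BC| = (0.9885,0.1512); ey = (-0.1512,0.9885)
P = B + 2.78·ex + -3.07·ey = (1.0543,-0.5303)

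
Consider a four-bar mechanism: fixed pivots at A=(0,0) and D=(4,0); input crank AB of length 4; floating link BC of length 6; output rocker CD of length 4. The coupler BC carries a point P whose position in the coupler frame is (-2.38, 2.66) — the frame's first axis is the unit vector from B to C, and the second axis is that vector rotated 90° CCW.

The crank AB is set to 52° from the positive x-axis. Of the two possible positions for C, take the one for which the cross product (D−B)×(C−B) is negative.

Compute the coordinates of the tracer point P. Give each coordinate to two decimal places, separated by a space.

A=(0,0), D=(4.00,0)
B = A + 4.00·(cos52°, sin52°) = (2.4626, 3.1520)
|BD| = 3.5070
circle(B,6.00) ∩ circle(D,4.00): a=4.6049, h=3.8464
  candidates: C₊=(7.9384,0.6993) cross=13.489; C₋=(1.0242,-2.6730) cross=-13.489
  mode - wants cross < 0 → take C=(1.0242,-2.6730) (cross=-13.489)
ex = (C−B)/|BC| = (-0.2397,-0.9708); ey = (0.9708,-0.2397)
P = B + -2.38·ex + 2.66·ey = (5.6156,4.8249)

5.62 4.82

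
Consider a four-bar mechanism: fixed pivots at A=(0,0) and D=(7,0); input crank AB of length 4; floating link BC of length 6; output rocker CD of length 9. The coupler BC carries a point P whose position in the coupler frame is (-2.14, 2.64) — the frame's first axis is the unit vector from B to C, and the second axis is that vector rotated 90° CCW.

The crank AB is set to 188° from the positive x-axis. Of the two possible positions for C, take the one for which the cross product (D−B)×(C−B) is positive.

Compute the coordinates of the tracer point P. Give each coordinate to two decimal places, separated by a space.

-7.33 -0.97

A=(0,0), D=(7.00,0)
B = A + 4.00·(cos188°, sin188°) = (-3.9611, -0.5567)
|BD| = 10.9752
circle(B,6.00) ∩ circle(D,9.00): a=3.4375, h=4.9177
  candidates: C₊=(-0.7774,4.5290) cross=53.972; C₋=(-0.2785,-5.2937) cross=-53.972
  mode + wants cross > 0 → take C=(-0.7774,4.5290) (cross=53.972)
ex = (C−B)/|BC| = (0.5306,0.8476); ey = (-0.8476,0.5306)
P = B + -2.14·ex + 2.64·ey = (-7.3343,-0.9698)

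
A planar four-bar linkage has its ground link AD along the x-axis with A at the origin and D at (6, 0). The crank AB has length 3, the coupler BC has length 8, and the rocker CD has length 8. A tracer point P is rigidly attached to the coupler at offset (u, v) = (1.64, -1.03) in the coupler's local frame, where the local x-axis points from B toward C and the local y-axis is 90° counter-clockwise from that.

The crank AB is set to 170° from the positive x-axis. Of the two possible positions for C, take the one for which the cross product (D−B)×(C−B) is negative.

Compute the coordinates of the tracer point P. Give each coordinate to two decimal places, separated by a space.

A=(0,0), D=(6.00,0)
B = A + 3.00·(cos170°, sin170°) = (-2.9544, 0.5209)
|BD| = 8.9696
circle(B,8.00) ∩ circle(D,8.00): a=4.4848, h=6.6247
  candidates: C₊=(1.9075,6.8740) cross=59.421; C₋=(1.1380,-6.3531) cross=-59.421
  mode - wants cross < 0 → take C=(1.1380,-6.3531) (cross=-59.421)
ex = (C−B)/|BC| = (0.5116,-0.8592); ey = (0.8592,0.5116)
P = B + 1.64·ex + -1.03·ey = (-3.0005,-1.4151)

-3.00 -1.42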